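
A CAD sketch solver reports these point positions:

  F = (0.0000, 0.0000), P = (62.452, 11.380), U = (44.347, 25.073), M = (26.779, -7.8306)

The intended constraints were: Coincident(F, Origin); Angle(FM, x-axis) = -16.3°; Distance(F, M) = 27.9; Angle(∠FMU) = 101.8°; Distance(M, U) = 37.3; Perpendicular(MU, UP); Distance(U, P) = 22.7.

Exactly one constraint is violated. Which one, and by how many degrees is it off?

Perpendicular(MU, UP) — off by 9.00°.

F = (0.00, 0.00) ✓; FM at -16.30° ✓; |FM| = 27.90 ✓; ∠FMU = 101.8° ✓; |MU| = 37.30 ✓; ∠(MU, UP) = 99.00° ✗; |UP| = 22.70 ✓.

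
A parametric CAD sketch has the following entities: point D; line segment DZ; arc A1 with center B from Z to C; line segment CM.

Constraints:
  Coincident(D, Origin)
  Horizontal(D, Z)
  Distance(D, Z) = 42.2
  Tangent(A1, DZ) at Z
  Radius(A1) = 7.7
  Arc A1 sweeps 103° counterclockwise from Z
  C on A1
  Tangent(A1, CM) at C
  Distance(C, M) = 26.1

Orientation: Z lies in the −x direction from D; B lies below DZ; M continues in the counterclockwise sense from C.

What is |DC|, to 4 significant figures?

50.59

D is at the origin; DZ is horizontal with |DZ| = 42.2 and Z on the −x side, so Z = (-42.20, 0.000). The tangent condition forces BZ to be normal to DZ, so B = Z + (0, -7.7) = (-42.20, -7.700). On A1, Z sits at bearing 90° from B; a 103° counterclockwise sweep puts C at bearing 193°, so C = B + 7.7·(cos 193°, sin 193°) = (-49.70, -9.432). Then |DC| = |C − D| = 50.59.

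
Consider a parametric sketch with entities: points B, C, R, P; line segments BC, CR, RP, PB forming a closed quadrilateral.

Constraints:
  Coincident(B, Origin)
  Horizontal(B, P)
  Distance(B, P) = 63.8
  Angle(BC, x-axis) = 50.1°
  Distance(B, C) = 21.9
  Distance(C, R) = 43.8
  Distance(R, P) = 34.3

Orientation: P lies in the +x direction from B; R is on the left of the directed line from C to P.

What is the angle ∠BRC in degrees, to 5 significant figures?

9.3429°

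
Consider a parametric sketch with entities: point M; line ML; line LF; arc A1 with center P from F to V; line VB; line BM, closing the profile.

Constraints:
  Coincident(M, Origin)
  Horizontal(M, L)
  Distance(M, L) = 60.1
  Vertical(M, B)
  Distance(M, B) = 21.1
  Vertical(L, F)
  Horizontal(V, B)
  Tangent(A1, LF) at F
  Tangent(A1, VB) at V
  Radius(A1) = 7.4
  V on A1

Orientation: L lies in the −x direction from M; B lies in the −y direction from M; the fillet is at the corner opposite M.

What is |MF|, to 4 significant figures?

61.64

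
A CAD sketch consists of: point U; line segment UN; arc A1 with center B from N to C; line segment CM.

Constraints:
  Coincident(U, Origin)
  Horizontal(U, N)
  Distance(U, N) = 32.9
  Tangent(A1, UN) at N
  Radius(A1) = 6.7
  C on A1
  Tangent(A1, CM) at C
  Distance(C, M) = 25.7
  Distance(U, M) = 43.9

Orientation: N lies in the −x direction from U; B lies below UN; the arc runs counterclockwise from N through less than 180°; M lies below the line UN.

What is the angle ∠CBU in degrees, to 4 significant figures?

168.4°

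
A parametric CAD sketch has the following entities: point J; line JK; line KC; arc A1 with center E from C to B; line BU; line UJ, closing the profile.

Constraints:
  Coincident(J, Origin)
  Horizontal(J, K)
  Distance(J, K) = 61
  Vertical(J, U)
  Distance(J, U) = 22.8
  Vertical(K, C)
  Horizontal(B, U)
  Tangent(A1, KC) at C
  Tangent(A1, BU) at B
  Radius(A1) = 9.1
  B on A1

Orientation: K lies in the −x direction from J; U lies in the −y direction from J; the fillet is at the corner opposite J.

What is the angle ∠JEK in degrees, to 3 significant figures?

109°

J is at the origin; J and K share the same y with |JK| = 61.0 and K on the −x side, so K = (-61.0, 0.00). J and U share the same x with |JU| = 22.8 and U on the −y side, so U = (0.00, -22.8). The virtual corner opposite J is at (-61.0, -22.8). A1 meets KC tangentially, so EC is at right angles to KC and the tangent condition forces EB to be normal to BU, with radius 9.1, so the center E sits 9.1 in from both sides at E = (-51.9, -13.7). Then cos ∠JEK = EJ·EK / (|EJ||EK|), giving 109°.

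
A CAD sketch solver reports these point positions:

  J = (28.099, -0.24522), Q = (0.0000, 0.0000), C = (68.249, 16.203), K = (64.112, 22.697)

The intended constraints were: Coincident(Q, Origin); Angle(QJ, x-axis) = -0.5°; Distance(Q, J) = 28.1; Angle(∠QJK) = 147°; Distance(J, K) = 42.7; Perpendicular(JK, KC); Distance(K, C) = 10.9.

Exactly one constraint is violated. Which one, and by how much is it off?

Distance(K, C) = 10.9 — off by 3.20.

Q = (0.00, 0.00) ✓; QJ at -0.5000° ✓; |QJ| = 28.10 ✓; ∠QJK = 147.0° ✓; |JK| = 42.70 ✓; ∠(JK, KC) = 90.00° ✓; |KC| = 7.700 ✗.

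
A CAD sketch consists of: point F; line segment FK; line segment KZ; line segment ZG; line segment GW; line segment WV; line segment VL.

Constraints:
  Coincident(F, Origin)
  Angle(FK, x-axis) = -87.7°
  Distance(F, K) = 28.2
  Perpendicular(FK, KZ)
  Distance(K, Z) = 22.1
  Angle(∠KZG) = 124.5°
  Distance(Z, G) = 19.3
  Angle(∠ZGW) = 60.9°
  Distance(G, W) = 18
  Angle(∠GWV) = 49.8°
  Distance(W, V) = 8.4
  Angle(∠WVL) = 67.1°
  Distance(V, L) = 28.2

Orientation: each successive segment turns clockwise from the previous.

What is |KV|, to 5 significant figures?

22.600

F is at the origin; FK runs at -87.7° with length 28.2, so K = (1.1317, -28.177). FK ⟂ KZ, so KZ runs at -177.70°; with |KZ| = 22.1, Z = (-20.950, -29.064). ∠KZG = 124.5° gives ZG at 126.80° from the x-axis; with |ZG| = 19.3, G = (-32.512, -13.610). ∠ZGW = 60.9° gives GW at 7.7000° from the x-axis; with |GW| = 18.0, W = (-14.674, -11.198). ∠GWV = 49.8° gives WV at -122.50° from the x-axis; with |WV| = 8.4, V = (-19.187, -18.283). Then |KV| = |V − K| = 22.600.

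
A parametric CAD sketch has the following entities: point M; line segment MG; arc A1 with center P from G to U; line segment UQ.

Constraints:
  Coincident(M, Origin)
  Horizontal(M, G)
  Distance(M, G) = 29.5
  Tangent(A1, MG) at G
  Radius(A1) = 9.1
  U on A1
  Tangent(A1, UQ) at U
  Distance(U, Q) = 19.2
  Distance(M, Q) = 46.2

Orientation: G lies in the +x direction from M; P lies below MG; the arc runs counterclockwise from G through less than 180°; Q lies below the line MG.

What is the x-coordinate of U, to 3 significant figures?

22.7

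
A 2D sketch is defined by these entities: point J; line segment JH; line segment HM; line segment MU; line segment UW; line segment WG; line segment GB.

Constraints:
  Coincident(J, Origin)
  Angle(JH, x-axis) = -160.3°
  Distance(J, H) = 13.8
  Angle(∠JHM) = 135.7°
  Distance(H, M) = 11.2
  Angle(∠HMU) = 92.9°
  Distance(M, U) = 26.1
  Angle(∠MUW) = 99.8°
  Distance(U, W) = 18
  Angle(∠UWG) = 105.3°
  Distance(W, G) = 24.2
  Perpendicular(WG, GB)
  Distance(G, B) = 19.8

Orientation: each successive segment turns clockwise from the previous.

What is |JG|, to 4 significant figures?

6.597

∠MUW = 99.8° gives UW at -11.90° from the x-axis; with |UW| = 18.0, W = (4.088, 20.55). ∠UWG = 105.3° gives WG at -86.60° from the x-axis; with |WG| = 24.2, G = (5.523, -3.608). Then |JG| = |G − J| = 6.597.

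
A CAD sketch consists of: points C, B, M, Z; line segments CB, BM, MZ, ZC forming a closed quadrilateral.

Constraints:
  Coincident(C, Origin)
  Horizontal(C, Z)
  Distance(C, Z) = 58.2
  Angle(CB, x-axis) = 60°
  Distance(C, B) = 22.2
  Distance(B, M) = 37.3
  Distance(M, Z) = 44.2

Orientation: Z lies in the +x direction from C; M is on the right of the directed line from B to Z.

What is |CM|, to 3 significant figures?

24.8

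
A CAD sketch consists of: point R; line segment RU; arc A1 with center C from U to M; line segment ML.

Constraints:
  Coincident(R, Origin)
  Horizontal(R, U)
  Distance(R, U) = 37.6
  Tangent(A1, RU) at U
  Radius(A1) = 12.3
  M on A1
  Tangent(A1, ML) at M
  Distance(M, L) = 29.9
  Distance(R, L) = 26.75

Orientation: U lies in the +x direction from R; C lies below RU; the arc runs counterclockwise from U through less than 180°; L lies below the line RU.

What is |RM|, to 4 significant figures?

28.94

R is at the origin; R and U share the same y with |RU| = 37.6 and U on the +x side, so U = (37.60, 0.000). The tangent condition forces CU to be normal to RU, so C = U + (0, -12.3) = (37.60, -12.30). Since CM ⟂ ML (tangency), |CL| = √(12.3² + 29.9²) = 32.33 regardless of where M sits on A1. So L lies on both circle(R, 26.75) and circle(C, 32.33); the below-RU intersection is L = (8.086, -25.50). M is the foot of the tangent from L: M = (28.68, -3.826).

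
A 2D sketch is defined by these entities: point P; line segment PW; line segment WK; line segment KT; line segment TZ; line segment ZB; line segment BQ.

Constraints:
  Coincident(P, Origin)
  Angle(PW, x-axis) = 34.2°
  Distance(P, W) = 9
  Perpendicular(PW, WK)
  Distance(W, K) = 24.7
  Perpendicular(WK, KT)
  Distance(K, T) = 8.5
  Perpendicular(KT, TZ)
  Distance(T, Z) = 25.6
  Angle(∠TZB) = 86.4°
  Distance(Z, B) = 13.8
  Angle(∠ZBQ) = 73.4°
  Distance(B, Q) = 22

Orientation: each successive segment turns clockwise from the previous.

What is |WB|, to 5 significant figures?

5.2729

P is at the origin; PW runs at 34.2° with length 9.0, so W = (7.4437, 5.0588). The perpendicularity gives WK at right angles to PW, so WK runs at -55.800°; with |WK| = 24.7, K = (21.327, -15.370). The perpendicularity gives KT at right angles to WK, so KT runs at -145.80°; with |KT| = 8.5, T = (14.297, -20.148). KT ⟂ TZ, so TZ runs at 124.20°; with |TZ| = 25.6, Z = (-0.092335, 1.0254). ∠TZB = 86.4° gives ZB at 30.600° from the x-axis; with |ZB| = 13.8, B = (11.786, 8.0502). Then |WB| = |B − W| = 5.2729.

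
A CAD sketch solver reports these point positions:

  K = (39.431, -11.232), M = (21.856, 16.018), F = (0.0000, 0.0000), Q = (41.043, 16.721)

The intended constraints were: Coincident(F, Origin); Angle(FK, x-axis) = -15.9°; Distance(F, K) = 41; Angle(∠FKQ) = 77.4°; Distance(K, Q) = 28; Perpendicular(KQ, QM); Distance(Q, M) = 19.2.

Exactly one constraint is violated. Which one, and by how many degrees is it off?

Perpendicular(KQ, QM) — off by 5.40°.

F = (0.00, 0.00) ✓; FK at -15.90° ✓; |FK| = 41.00 ✓; ∠FKQ = 77.40° ✓; |KQ| = 28.00 ✓; ∠(KQ, QM) = 95.40° ✗; |QM| = 19.20 ✓.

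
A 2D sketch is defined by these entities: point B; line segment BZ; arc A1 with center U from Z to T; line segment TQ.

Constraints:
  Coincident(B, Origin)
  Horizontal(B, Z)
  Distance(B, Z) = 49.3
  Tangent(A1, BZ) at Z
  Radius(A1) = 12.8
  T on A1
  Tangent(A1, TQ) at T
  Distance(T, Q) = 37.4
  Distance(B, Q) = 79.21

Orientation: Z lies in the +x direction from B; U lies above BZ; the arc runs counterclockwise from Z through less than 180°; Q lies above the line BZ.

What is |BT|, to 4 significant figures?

63.48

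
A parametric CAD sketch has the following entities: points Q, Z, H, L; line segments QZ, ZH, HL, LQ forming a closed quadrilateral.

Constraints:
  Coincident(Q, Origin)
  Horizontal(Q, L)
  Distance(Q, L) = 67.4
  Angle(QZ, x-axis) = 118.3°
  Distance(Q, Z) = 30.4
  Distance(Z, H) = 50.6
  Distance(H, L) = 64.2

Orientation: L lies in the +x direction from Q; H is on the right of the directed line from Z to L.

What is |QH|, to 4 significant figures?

20.41

Q is at the origin; Q and L share the same y with |QL| = 67.4 and L in +x, so L = (67.4, 0). QZ runs at 118.3° with |QZ| = 30.4, so Z = (-14.41, 26.77). H is determined by |ZH| = 50.6 and |HL| = 64.2 together: it lies at the intersection of circle(Z, 50.6) and circle(L, 64.2). With |ZL| = 86.08, the foot of the radical line on ZL is 33.97 from Z and the perpendicular offset is √(50.6² − 33.97²) = 37.50. Taking the right-of-ZL solution: H = (6.214, -19.44).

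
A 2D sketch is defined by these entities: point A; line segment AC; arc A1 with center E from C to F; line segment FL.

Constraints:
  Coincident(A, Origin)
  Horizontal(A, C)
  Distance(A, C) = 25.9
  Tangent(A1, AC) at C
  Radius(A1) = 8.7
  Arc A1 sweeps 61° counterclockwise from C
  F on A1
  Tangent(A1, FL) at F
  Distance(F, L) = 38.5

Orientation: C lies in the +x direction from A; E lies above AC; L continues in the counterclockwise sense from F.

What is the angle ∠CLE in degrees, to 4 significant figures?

7.181°

A is at the origin; AC is horizontal with |AC| = 25.9 and C on the +x side, so C = (25.90, 0.000). A1 meets AC tangentially, so EC is at right angles to AC, so E = C + (0, 8.7) = (25.90, 8.700). On A1, C sits at bearing -90° from E; a 61° counterclockwise sweep puts F at bearing -29°, so F = E + 8.7·(cos -29°, sin -29°) = (33.51, 4.482). Since A1 is tangent to FL there, EF ⟂ FL, so FL runs along (−sin -29°, cos -29°); with |FL| = 38.5, L = (52.17, 38.16). Then cos ∠CLE = LC·LE / (|LC||LE|), giving 7.181°.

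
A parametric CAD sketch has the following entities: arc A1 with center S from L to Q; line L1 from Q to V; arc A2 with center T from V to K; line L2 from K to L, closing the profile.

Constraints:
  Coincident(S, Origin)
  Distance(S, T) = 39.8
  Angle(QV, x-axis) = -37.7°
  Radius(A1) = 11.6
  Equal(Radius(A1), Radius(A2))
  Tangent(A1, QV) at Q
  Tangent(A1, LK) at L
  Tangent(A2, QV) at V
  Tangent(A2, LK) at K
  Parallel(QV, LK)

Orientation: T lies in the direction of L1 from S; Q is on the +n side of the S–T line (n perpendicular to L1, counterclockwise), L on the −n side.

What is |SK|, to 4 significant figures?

41.46

The slot axis is L1's direction at -37.7°, so u = (cos -37.7°, sin -37.7°) = (0.7912, -0.6115) and n = (−sin -37.7°, cos -37.7°) = (0.6115, 0.7912). S is at the origin and T lies 39.8 along u from S, so T = 39.8·u = (31.49, -24.34). Tangency of A1 to both parallel lines with radius 11.6 puts Q and L at S ± 11.6·n: Q = (7.094, 9.178), L = (-7.094, -9.178). Equal radii place V and K the same way about T: V = T + 11.6·n = (38.58, -15.16), K = T − 11.6·n = (24.40, -33.52). Then |SK| = |K − S| = 41.46.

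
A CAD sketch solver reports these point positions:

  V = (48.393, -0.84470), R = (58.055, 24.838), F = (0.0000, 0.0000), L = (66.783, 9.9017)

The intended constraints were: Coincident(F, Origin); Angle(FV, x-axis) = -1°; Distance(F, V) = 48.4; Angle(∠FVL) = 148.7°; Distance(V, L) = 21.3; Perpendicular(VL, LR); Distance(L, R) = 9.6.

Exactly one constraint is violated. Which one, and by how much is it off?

Distance(L, R) = 9.6 — off by 7.70.

F = (0.00, 0.00) ✓; FV at -1.000° ✓; |FV| = 48.40 ✓; ∠FVL = 148.7° ✓; |VL| = 21.30 ✓; ∠(VL, LR) = 90.00° ✓; |LR| = 17.30 ✗.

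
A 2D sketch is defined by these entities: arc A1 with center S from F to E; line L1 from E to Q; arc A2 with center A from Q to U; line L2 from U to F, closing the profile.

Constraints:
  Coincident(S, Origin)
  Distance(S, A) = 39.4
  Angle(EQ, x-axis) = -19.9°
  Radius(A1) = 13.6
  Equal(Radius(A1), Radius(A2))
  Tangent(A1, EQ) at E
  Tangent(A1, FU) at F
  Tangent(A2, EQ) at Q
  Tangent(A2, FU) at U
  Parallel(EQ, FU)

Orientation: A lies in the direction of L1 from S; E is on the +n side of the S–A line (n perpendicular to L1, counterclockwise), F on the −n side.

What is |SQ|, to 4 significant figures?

41.68

The slot axis is L1's direction at -19.9°, so u = (cos -19.9°, sin -19.9°) = (0.9403, -0.3404) and n = (−sin -19.9°, cos -19.9°) = (0.3404, 0.9403). S is at the origin and A lies 39.4 along u from S, so A = 39.4·u = (37.05, -13.41). Tangency of A1 to both parallel lines with radius 13.6 puts E and F at S ± 13.6·n: E = (4.629, 12.79), F = (-4.629, -12.79). Equal radii place Q and U the same way about A: Q = A + 13.6·n = (41.68, -0.6230), U = A − 13.6·n = (32.42, -26.20). Then |SQ| = |Q − S| = 41.68.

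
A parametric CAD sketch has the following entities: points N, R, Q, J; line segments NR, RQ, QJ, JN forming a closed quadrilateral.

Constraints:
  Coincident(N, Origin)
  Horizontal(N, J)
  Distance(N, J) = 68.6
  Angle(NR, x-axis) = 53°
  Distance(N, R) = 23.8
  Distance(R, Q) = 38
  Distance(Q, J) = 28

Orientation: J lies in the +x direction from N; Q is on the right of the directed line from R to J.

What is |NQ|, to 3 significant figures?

42.3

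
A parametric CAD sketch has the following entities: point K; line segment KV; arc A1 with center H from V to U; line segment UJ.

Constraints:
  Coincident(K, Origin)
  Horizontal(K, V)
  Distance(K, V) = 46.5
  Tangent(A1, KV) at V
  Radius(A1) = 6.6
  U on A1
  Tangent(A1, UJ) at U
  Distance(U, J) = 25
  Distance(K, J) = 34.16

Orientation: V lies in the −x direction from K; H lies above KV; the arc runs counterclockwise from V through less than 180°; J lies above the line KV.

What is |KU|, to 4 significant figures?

41.37

K is at the origin; KV is horizontal with |KV| = 46.5 and V on the −x side, so V = (-46.50, 0.000). Tangency of A1 to KV means the radius HV is perpendicular to KV, so H = V + (0, 6.6) = (-46.50, 6.600). Since HU ⟂ UJ (tangency), |HJ| = √(6.6² + 25.0²) = 25.86 regardless of where U sits on A1. So J lies on both circle(K, 34.16) and circle(H, 25.86); the above-KV intersection is J = (-25.92, 22.25). U is the foot of the tangent from J: U = (-41.30, 2.540).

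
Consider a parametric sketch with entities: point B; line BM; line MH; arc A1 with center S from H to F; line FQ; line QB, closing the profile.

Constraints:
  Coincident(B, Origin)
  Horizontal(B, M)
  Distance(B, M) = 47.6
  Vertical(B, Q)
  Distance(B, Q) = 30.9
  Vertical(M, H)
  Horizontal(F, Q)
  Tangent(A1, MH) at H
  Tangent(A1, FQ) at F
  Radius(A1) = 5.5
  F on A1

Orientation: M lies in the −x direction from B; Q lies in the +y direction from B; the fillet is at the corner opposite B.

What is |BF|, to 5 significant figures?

52.223

B is at the origin; B and M share the same y with |BM| = 47.6 and M on the −x side, so M = (-47.600, 0.0000). B and Q share the same x with |BQ| = 30.9 and Q on the +y side, so Q = (0.0000, 30.900). The virtual corner opposite B is at (-47.600, 30.900). Tangency of A1 to MH means the radius SH is perpendicular to MH and since A1 is tangent to FQ there, SF ⟂ FQ, with radius 5.5, so the center S sits 5.5 in from both sides at S = (-42.100, 25.400). That places the tangent points at H = (-47.600, 25.400) on MH and F = (-42.100, 30.900) on FQ. Then |BF| = |F − B| = 52.223.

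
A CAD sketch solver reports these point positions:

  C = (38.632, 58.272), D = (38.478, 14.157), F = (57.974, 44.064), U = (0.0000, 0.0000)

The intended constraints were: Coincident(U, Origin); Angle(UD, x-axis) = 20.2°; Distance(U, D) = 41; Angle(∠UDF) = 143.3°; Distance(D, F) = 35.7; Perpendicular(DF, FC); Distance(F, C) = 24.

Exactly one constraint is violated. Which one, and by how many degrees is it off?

Perpendicular(DF, FC) — off by 3.20°.

U = (0.00, 0.00) ✓; UD at 20.20° ✓; |UD| = 41.00 ✓; ∠UDF = 143.3° ✓; |DF| = 35.70 ✓; ∠(DF, FC) = 86.80° ✗; |FC| = 24.00 ✓.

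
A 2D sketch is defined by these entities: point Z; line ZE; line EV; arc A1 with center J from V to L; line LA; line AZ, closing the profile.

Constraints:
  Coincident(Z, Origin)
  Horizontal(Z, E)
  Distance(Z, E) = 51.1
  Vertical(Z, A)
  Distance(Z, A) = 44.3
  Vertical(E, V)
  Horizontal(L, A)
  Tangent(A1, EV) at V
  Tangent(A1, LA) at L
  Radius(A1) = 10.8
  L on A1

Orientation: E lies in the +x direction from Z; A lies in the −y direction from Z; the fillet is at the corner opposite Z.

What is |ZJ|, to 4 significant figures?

52.41

Z is at the origin; Z and E share the same y with |ZE| = 51.1 and E on the +x side, so E = (51.10, 0.000). Z and A share the same x with |ZA| = 44.3 and A on the −y side, so A = (0.000, -44.30). The virtual corner opposite Z is at (51.10, -44.30). The tangent condition forces JV to be normal to EV and A1 meets LA tangentially, so JL is at right angles to LA, with radius 10.8, so the center J sits 10.8 in from both sides at J = (40.30, -33.50). Then |ZJ| = |J − Z| = 52.41.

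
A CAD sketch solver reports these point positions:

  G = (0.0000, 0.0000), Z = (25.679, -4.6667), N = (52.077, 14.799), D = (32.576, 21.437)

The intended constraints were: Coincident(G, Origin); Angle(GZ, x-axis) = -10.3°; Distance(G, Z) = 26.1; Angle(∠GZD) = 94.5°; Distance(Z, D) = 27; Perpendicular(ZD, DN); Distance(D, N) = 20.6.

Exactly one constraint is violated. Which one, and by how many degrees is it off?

Perpendicular(ZD, DN) — off by 4.00°.

G = (0.00, 0.00) ✓; GZ at -10.30° ✓; |GZ| = 26.10 ✓; ∠GZD = 94.50° ✓; |ZD| = 27.00 ✓; ∠(ZD, DN) = 94.00° ✗; |DN| = 20.60 ✓.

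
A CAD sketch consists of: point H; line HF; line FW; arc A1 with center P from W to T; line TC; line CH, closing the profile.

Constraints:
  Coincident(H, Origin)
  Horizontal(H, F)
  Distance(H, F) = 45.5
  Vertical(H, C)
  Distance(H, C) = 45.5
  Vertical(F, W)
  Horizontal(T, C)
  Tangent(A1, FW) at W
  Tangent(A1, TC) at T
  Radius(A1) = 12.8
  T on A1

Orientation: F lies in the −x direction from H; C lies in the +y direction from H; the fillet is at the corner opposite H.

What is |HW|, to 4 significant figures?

56.03

H is at the origin; HF is horizontal with |HF| = 45.5 and F on the −x side, so F = (-45.50, 0.000). H and C share the same x with |HC| = 45.5 and C on the +y side, so C = (0.000, 45.50). The virtual corner opposite H is at (-45.50, 45.50). A1 meets FW tangentially, so PW is at right angles to FW and A1 meets TC tangentially, so PT is at right angles to TC, with radius 12.8, so the center P sits 12.8 in from both sides at P = (-32.70, 32.70). That places the tangent points at W = (-45.50, 32.70) on FW and T = (-32.70, 45.50) on TC. Then |HW| = |W − H| = 56.03.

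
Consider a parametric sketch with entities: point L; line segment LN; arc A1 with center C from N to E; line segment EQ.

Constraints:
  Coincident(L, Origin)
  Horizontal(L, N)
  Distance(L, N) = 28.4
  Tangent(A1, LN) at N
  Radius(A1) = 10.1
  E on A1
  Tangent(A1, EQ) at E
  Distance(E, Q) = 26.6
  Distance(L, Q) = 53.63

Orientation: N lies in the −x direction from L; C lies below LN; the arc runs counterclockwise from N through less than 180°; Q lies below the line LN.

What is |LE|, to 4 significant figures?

39.70

Checks: |CE| = 10.10 ✓; ∠(CE, EQ) = 90.00° ✓; |EQ| = 26.60 ✓; |LQ| = 53.63 ✓.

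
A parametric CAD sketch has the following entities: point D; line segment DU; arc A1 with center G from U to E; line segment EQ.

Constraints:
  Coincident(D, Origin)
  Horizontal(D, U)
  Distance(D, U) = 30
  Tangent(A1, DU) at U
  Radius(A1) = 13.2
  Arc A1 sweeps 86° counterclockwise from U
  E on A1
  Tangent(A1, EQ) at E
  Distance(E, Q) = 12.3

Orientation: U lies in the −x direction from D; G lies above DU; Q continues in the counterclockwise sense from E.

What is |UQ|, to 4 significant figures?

28.27

D is at the origin; DU is horizontal with |DU| = 30.0 and U on the −x side, so U = (-30.00, 0.000). Since A1 is tangent to DU there, GU ⟂ DU, so G = U + (0, 13.2) = (-30.00, 13.20). On A1, U sits at bearing -90° from G; an 86° counterclockwise sweep puts E at bearing -4°, so E = G + 13.2·(cos -4°, sin -4°) = (-16.83, 12.28). A1 meets EQ tangentially, so GE is at right angles to EQ, so EQ runs along (−sin -4°, cos -4°); with |EQ| = 12.3, Q = (-15.97, 24.55). Then |UQ| = |Q − U| = 28.27.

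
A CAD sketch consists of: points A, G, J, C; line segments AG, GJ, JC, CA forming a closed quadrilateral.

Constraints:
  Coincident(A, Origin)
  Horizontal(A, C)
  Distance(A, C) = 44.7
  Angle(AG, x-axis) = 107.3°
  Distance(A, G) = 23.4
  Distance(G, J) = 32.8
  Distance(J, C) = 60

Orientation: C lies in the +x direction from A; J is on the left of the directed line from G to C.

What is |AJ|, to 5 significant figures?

50.942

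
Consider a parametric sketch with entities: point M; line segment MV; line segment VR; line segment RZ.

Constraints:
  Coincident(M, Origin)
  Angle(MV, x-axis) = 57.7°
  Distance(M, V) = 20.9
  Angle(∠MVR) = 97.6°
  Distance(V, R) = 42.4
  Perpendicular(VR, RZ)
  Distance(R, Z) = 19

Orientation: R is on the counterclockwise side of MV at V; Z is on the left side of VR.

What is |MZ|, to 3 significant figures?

45.2

M is at the origin; MV runs at 57.7° with length 20.9, so V = 20.9·(cos 57.7°, sin 57.7°) = (11.2, 17.7). ∠MVR = 97.6°, so VR runs at 57.7° + (180° − 97.6°) = 140° from the x-axis; with |VR| = 42.4, R = V + 42.4·(cos 140°, sin 140°) = (-21.4, 44.9). The perpendicularity gives RZ at right angles to VR; with |RZ| = 19.0 on the left of VR, Z = R + 19.0·(-0.641, -0.767) = (-33.5, 30.3). Then |MZ| = |Z − M| = 45.2.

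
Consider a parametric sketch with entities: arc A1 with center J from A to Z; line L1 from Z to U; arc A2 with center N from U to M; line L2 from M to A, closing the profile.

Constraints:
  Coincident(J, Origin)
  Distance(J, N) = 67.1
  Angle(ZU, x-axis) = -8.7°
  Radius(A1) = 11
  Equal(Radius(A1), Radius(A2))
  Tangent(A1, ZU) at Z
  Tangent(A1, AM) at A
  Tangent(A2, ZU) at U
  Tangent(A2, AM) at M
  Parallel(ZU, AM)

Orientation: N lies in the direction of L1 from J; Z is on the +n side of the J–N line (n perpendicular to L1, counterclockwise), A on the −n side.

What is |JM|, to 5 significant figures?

67.996

The slot axis is L1's direction at -8.7°, so u = (cos -8.7°, sin -8.7°) = (0.98849, -0.15126) and n = (−sin -8.7°, cos -8.7°) = (0.15126, 0.98849). J is at the origin and N lies 67.1 along u from J, so N = 67.1·u = (66.328, -10.150). Tangency of A1 to both parallel lines with radius 11.0 puts Z and A at J ± 11.0·n: Z = (1.6639, 10.873), A = (-1.6639, -10.873). Equal radii place U and M the same way about N: U = N + 11.0·n = (67.992, 0.72383), M = N − 11.0·n = (64.664, -21.023). Then |JM| = |M − J| = 67.996.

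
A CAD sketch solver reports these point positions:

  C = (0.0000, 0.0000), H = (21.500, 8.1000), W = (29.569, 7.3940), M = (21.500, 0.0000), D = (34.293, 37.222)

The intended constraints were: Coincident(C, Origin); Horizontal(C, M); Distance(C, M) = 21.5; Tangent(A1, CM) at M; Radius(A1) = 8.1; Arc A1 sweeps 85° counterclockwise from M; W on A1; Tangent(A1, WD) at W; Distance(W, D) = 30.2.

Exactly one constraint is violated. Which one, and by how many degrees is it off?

Tangent(A1, WD) at W — off by 4.00°.

C = (0.00, 0.00) ✓; C.y = 0.00, M.y = 0.00 ✓; |CM| = 21.50 ✓; ∠(HM, MC) = 90.00° ✓; |HM| = 8.100 ✓; bearing(H→W) − bearing(H→M) = 85.00° ✓; |HW| = 8.100 ✓; ∠(HW, WD) = 94.00° ✗; |WD| = 30.20 ✓.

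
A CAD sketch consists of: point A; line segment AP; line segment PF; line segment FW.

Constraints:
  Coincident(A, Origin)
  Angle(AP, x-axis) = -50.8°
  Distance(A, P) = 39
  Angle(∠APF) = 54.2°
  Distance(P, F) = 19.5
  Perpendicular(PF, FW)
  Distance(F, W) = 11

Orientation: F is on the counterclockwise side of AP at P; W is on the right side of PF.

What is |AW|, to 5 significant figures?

42.760

A is at the origin; AP runs at -50.8° with length 39.0, so P = 39.0·(cos -50.8°, sin -50.8°) = (24.649, -30.223). ∠APF = 54.2°, so PF runs at -50.8° + (180° − 54.2°) = 75.000° from the x-axis; with |PF| = 19.5, F = P + 19.5·(cos 75.000°, sin 75.000°) = (29.696, -11.387). PF ⟂ FW; with |FW| = 11.0 on the right of PF, W = F + 11.0·(0.96593, -0.25882) = (40.321, -14.234). Then |AW| = |W − A| = 42.760.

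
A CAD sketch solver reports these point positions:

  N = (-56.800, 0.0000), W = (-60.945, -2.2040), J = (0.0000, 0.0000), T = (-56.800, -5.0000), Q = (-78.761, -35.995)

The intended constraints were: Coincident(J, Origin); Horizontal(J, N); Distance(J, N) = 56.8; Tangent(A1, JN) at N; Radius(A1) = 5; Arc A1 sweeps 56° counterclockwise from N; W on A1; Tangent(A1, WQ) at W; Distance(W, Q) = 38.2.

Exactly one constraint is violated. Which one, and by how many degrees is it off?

Tangent(A1, WQ) at W — off by 6.20°.

J = (0.00, 0.00) ✓; J.y = 0.00, N.y = 0.00 ✓; |JN| = 56.80 ✓; ∠(TN, NJ) = 90.00° ✓; |TN| = 5.000 ✓; bearing(T→W) − bearing(T→N) = 56.00° ✓; |TW| = 5.000 ✓; ∠(TW, WQ) = 83.80° ✗; |WQ| = 38.20 ✓.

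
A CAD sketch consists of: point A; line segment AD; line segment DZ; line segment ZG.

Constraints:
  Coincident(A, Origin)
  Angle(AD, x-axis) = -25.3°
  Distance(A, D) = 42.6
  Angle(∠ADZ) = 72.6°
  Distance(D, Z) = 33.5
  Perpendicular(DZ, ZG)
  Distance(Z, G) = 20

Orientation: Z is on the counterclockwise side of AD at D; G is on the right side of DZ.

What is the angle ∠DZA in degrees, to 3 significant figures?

62.9°

A is at the origin; AD runs at -25.3° with length 42.6, so D = 42.6·(cos -25.3°, sin -25.3°) = (38.5, -18.2). ∠ADZ = 72.6°, so DZ runs at -25.3° + (180° − 72.6°) = 82.1° from the x-axis; with |DZ| = 33.5, Z = D + 33.5·(cos 82.1°, sin 82.1°) = (43.1, 15.0). Then cos ∠DZA = ZD·ZA / (|ZD||ZA|), giving 62.9°.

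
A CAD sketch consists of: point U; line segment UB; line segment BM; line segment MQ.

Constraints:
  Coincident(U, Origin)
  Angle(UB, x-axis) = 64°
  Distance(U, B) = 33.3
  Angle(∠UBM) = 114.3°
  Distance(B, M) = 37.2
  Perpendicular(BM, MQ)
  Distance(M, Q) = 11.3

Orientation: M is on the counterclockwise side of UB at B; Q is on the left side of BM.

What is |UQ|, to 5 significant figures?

54.351

U is at the origin; UB runs at 64.0° with length 33.3, so B = 33.3·(cos 64.0°, sin 64.0°) = (14.598, 29.930). ∠UBM = 114.3°, so BM runs at 64.0° + (180° − 114.3°) = 129.70° from the x-axis; with |BM| = 37.2, M = B + 37.2·(cos 129.70°, sin 129.70°) = (-9.1644, 58.552). BM is perpendicular to MQ; with |MQ| = 11.3 on the left of BM, Q = M + 11.3·(-0.76940, -0.63877) = (-17.859, 51.333). Then |UQ| = |Q − U| = 54.351.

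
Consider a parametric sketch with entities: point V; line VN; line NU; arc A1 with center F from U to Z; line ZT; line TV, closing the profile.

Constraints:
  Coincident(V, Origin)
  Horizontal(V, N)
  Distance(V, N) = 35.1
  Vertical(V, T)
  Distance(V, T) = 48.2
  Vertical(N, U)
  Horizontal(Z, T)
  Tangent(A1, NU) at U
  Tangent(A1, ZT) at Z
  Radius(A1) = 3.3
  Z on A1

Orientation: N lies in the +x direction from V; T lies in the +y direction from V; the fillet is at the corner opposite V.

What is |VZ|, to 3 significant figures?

57.7

The virtual corner opposite V is at (35.1, 48.2). A1 meets NU tangentially, so FU is at right angles to NU and since A1 is tangent to ZT there, FZ ⟂ ZT, with radius 3.3, so the center F sits 3.3 in from both sides at F = (31.8, 44.9). That places the tangent points at U = (35.1, 44.9) on NU and Z = (31.8, 48.2) on ZT. Then |VZ| = |Z − V| = 57.7.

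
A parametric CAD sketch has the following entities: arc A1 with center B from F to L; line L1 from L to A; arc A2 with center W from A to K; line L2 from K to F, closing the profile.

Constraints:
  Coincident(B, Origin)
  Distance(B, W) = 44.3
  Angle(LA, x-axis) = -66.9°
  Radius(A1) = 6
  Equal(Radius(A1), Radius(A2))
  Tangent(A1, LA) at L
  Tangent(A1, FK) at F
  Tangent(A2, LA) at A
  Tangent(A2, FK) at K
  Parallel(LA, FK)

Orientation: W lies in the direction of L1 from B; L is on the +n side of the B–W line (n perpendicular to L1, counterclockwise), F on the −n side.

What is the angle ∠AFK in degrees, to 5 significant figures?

15.157°

The slot axis is L1's direction at -66.9°, so u = (cos -66.9°, sin -66.9°) = (0.39234, -0.91982) and n = (−sin -66.9°, cos -66.9°) = (0.91982, 0.39234). B is at the origin and W lies 44.3 along u from B, so W = 44.3·u = (17.381, -40.748). Tangency of A1 to both parallel lines with radius 6.0 puts L and F at B ± 6.0·n: L = (5.5189, 2.3540), F = (-5.5189, -2.3540). Equal radii place A and K the same way about W: A = W + 6.0·n = (22.899, -38.394), K = W − 6.0·n = (11.862, -43.102). Then cos ∠AFK = FA·FK / (|FA||FK|), giving 15.157°.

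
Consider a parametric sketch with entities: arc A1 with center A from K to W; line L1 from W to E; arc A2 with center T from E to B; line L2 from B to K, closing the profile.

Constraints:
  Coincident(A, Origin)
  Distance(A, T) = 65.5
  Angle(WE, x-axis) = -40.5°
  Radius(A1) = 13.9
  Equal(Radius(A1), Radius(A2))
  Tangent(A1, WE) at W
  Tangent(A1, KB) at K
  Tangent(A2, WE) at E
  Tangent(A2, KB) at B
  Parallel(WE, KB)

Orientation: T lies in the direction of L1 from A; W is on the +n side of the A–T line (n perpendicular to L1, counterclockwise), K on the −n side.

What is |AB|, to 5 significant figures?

66.959

The slot axis is L1's direction at -40.5°, so u = (cos -40.5°, sin -40.5°) = (0.76041, -0.64945) and n = (−sin -40.5°, cos -40.5°) = (0.64945, 0.76041). A is at the origin and T lies 65.5 along u from A, so T = 65.5·u = (49.807, -42.539). Tangency of A1 to both parallel lines with radius 13.9 puts W and K at A ± 13.9·n: W = (9.0273, 10.570), K = (-9.0273, -10.570). Equal radii place E and B the same way about T: E = T + 13.9·n = (58.834, -31.969), B = T − 13.9·n = (40.779, -53.108). Then |AB| = |B − A| = 66.959.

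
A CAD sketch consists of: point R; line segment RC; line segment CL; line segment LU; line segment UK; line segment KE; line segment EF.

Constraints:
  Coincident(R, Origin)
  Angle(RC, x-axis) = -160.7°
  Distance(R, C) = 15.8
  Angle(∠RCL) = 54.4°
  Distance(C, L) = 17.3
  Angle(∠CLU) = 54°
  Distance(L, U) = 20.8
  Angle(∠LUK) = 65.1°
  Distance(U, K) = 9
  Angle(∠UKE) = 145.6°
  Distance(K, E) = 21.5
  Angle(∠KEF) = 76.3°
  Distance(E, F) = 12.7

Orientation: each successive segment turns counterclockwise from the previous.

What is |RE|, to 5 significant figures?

26.117

∠LUK = 65.1° gives UK at -154.20° from the x-axis; with |UK| = 9.0, K = (-9.1876, 1.7106). ∠UKE = 145.6° gives KE at -119.80° from the x-axis; with |KE| = 21.5, E = (-19.873, -16.946). Then |RE| = |E − R| = 26.117.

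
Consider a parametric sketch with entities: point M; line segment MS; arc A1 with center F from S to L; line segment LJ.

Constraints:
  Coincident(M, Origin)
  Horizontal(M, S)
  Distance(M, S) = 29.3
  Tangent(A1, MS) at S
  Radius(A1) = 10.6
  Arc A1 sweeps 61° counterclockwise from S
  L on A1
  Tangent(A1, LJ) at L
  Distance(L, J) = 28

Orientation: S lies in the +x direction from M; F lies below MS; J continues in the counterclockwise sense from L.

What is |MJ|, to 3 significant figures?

30.6

M is at the origin; MS is horizontal with |MS| = 29.3 and S on the +x side, so S = (29.3, 0.00). Since A1 is tangent to MS there, FS ⟂ MS, so F = S + (0, -10.6) = (29.3, -10.6). On A1, S sits at bearing 90° from F; a 61° counterclockwise sweep puts L at bearing 151°, so L = F + 10.6·(cos 151°, sin 151°) = (20.0, -5.46). A1 meets LJ tangentially, so FL is at right angles to LJ, so LJ runs along (−sin 151°, cos 151°); with |LJ| = 28.0, J = (6.45, -30.0). Then |MJ| = |J − M| = 30.6.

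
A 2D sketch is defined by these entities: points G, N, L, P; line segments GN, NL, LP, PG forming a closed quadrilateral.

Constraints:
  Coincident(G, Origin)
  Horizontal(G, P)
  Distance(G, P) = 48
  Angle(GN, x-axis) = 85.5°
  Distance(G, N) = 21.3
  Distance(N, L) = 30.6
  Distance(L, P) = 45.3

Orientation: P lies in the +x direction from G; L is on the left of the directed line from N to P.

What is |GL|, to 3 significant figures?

47.5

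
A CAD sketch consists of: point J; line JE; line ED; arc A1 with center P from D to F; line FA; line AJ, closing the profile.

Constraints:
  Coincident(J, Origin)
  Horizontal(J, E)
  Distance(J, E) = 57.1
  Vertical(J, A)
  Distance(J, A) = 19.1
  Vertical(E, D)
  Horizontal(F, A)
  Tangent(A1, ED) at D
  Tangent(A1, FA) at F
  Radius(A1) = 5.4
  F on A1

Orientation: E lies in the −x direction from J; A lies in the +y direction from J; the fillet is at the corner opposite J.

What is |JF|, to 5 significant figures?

55.115

J is at the origin; J and E share the same y with |JE| = 57.1 and E on the −x side, so E = (-57.100, 0.0000). J and A share the same x with |JA| = 19.1 and A on the +y side, so A = (0.0000, 19.100). The virtual corner opposite J is at (-57.100, 19.100). Tangency of A1 to ED means the radius PD is perpendicular to ED and the tangent condition forces PF to be normal to FA, with radius 5.4, so the center P sits 5.4 in from both sides at P = (-51.700, 13.700). That places the tangent points at D = (-57.100, 13.700) on ED and F = (-51.700, 19.100) on FA. Then |JF| = |F − J| = 55.115.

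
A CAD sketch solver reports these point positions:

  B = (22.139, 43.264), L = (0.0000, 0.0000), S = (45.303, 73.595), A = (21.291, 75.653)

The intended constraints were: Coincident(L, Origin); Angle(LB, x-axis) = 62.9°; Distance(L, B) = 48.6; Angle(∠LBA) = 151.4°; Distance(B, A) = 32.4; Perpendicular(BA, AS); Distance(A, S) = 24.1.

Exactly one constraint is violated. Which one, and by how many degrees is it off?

Perpendicular(BA, AS) — off by 6.40°.

L = (0.00, 0.00) ✓; LB at 62.90° ✓; |LB| = 48.60 ✓; ∠LBA = 151.4° ✓; |BA| = 32.40 ✓; ∠(BA, AS) = 96.40° ✗; |AS| = 24.10 ✓.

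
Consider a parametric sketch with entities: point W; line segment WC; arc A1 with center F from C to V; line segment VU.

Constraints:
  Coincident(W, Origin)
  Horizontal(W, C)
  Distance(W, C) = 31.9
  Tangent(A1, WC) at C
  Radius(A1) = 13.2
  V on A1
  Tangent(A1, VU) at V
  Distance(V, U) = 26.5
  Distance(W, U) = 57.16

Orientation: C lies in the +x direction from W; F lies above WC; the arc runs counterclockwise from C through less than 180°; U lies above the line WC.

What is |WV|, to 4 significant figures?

47.59

Checks: |FV| = 13.20 ✓; ∠(FV, VU) = 90.00° ✓; |VU| = 26.50 ✓; |WU| = 57.16 ✓.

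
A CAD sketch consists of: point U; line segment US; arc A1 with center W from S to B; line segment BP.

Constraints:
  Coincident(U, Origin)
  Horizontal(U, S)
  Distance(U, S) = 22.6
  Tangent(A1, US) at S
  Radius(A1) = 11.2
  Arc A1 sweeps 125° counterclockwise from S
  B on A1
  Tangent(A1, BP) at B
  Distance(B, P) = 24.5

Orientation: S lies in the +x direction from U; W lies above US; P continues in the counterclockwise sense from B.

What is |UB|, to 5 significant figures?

36.335

Tangency of A1 to US means the radius WS is perpendicular to US, so W = S + (0, 11.2) = (22.600, 11.200). On A1, S sits at bearing -90° from W; a 125° counterclockwise sweep puts B at bearing 35°, so B = W + 11.2·(cos 35°, sin 35°) = (31.775, 17.624). Then |UB| = |B − U| = 36.335.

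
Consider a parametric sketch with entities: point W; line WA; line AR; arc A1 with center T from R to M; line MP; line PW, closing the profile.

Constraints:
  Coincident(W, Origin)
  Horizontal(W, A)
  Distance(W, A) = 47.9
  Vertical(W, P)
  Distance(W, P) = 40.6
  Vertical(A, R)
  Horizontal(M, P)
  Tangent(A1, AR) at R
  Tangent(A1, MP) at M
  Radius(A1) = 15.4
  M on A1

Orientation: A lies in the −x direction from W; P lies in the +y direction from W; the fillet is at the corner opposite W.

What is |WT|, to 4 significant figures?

41.13

W is at the origin; WA is horizontal with |WA| = 47.9 and A on the −x side, so A = (-47.90, 0.000). W and P share the same x with |WP| = 40.6 and P on the +y side, so P = (0.000, 40.60). The virtual corner opposite W is at (-47.90, 40.60). A1 meets AR tangentially, so TR is at right angles to AR and the tangent condition forces TM to be normal to MP, with radius 15.4, so the center T sits 15.4 in from both sides at T = (-32.50, 25.20). Then |WT| = |T − W| = 41.13.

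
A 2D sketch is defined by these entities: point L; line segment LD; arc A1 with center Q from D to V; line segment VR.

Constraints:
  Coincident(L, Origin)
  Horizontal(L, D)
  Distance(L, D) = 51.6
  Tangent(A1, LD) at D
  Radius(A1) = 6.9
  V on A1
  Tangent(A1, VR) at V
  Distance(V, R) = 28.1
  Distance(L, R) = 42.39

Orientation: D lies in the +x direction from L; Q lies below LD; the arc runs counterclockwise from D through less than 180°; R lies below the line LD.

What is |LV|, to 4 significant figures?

45.72

Checks: |QD| = 6.900 ✓; |QV| = 6.900 ✓; ∠(QV, VR) = 90.00° ✓; |VR| = 28.10 ✓; |LR| = 42.39 ✓.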